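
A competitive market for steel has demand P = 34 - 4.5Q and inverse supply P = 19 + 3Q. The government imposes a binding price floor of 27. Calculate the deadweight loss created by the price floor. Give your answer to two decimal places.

0.74

Free-market equilibrium: 34 - 4.5Q = 19 + 3Q gives Q* = 2, P* = 25.
At P = 27, buyers demand (34 - 27)/4.5 = 1.5556 while sellers would supply more, so the quantity traded is 1.5556 at price 27.
The lost-trades triangle has base Q* - 1.5556 = 0.4444 and height equal to the gap between the curves at Q = 1.5556, which is 27 - 23.6667 = 3.3333. DWL = (1/2)(0.4444)(3.3333) = 0.7407.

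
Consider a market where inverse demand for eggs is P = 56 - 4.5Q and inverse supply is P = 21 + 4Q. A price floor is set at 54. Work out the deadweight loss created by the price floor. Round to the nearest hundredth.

Free-market equilibrium: 56 - 4.5Q = 21 + 4Q gives Q* = 4.1176, P* = 37.4706.
At P = 54, buyers demand (56 - 54)/4.5 = 0.4444 while sellers would supply more, so the quantity traded is 0.4444 at price 54.
At Q = 0.4444 the demand price is 54 and the supply price is 22.7778. Deadweight loss is the triangle between the curves from 0.4444 to 4.1176: (1/2)(54 - 22.7778)(4.1176 - 0.4444) = 57.3428.

57.34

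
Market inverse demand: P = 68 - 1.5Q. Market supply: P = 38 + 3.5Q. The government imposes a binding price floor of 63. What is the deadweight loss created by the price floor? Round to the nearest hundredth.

17.78

Without the control, 68 - 1.5Q = 38 + 3.5Q so Q* = 6 and P* = 59.
At the floor price 63, quantity demanded is (68 - 63)/1.5 = 3.3333; demand is the short side, so Q = 3.3333 trades at P = 63.
The lost-trades triangle has base Q* - 3.3333 = 2.6667 and height equal to the gap between the curves at Q = 3.3333, which is 63 - 49.6667 = 13.3333. DWL = (1/2)(2.6667)(13.3333) = 17.7778.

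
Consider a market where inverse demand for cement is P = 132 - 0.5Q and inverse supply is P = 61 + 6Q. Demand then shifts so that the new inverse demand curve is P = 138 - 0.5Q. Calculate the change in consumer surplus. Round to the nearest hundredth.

5.25

Initial equilibrium: Q_0 = 10.9231, P_0 = 126.5385; CS_0 = (1/2)(10.9231)(5.4615) = 29.8284, PS_0 = (1/2)(10.9231)(65.5385) = 357.9408.
New equilibrium: 138 - 0.5Q = 61 + 6Q gives Q_1 = 11.8462, P_1 = 132.0769; CS_1 = 35.0828, PS_1 = 420.9941.
Change in consumer surplus = 35.0828 - 29.8284 = 5.2544.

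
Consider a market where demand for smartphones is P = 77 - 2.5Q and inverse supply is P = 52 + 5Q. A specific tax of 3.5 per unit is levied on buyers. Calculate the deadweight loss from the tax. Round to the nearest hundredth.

0.82

Pre-tax equilibrium: 77 - 2.5Q = 52 + 5Q gives Q* = 3.3333, P* = 68.6667.
A tax on buyers shifts demand down by 3.5: (77 - 3.5) - 2.5Q = 52 + 5Q, so Q_t = 2.8667. Buyers pay P_b = 69.8333; sellers receive P_s = P_b - 3.5 = 66.3333.
Deadweight loss is the triangle between the curves from Q_t to Q*: (1/2)(3.3333 - 2.8667)(3.5) = 0.8167.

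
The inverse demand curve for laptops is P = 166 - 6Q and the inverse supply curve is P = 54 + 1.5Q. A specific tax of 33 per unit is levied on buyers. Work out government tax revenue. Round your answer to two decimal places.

347.60

Without the tax, 166 - 6Q = 54 + 1.5Q so Q* = 14.9333 and P* = 76.4.
With the tax, buyers' net willingness to pay falls by 33: (166 - 33) - 6Q = 54 + 1.5Q, so Q_t = 10.5333. Buyers pay P_b = 102.8; sellers receive P_s = P_b - 33 = 69.8.
Revenue is the tax times quantity traded: 33 x 10.5333 = 347.6.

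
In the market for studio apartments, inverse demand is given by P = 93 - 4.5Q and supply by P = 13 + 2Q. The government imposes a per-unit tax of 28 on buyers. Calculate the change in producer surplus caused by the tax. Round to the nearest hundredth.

Pre-tax equilibrium: 93 - 4.5Q = 13 + 2Q gives Q* = 12.3077, P* = 37.6154.
With the tax, buyers' net willingness to pay falls by 28: (93 - 28) - 4.5Q = 13 + 2Q, so Q_t = 8. Buyers pay P_b = 57; sellers receive P_s = P_b - 28 = 29.
Producers lose the trapezoid between P_s and P* out to Q_t plus the triangle from Q_t to Q*: change in PS = 64 - 151.4793 = -87.4793.

-87.48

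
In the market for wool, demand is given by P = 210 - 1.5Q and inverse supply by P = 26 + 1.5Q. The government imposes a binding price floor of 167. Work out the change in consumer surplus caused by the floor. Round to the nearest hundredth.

Free-market equilibrium: 210 - 1.5Q = 26 + 1.5Q gives Q* = 61.3333, P* = 118.
At the floor price 167, quantity demanded is (210 - 167)/1.5 = 28.6667; demand is the short side, so Q = 28.6667 trades at P = 167.
CS goes from (1/2)(61.3333)(92) = 2821.3333 to 616.3333 (computed as (210 - 167)(28.6667) - (1/2)(1.5)(28.6667)^2), a change of -2205.

-2205.00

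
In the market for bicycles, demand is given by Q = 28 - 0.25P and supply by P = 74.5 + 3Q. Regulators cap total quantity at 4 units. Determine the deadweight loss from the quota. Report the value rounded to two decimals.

6.45

Rewriting demand in inverse form: P = 112 - 4Q.
Without the quota, 112 - 4Q = 74.5 + 3Q gives Q* = 5.3571.
At Q = 4 the demand price is 112 - 4(4) = 96 and the supply price is 74.5 + 3(4) = 86.5.
Deadweight loss is the triangle between the curves from 4 to 5.3571: (1/2)(96 - 86.5)(5.3571 - 4) = 6.4464.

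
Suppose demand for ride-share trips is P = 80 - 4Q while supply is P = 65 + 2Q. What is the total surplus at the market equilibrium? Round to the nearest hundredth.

18.75

Set 80 - 4Q = 65 + 2Q, which gives 15 = 6Q, so Q* = 2.5 and P* = 80 - 4(2.5) = 70.
CS = (1/2)(2.5)(10) = 12.5 and PS = (1/2)(2.5)(5) = 6.25, so total surplus = 18.75.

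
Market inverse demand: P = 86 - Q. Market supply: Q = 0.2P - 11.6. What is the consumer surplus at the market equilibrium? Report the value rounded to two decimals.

10.89

Rewriting supply in inverse form: P = 58 + 5Q.
Setting demand equal to supply, 28 = 6Q, so Q* = 4.6667 and P* = 81.3333.
CS is the area between the demand curve and P* from 0 to Q*: (1/2)(4.6667)(4.6667) = 10.8889.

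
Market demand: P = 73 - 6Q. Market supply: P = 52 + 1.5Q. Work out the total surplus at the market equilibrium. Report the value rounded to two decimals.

29.40

Setting demand equal to supply, 21 = 7.5Q, so Q* = 2.8 and P* = 56.2.
Total surplus is the full triangle between the curves from 0 to Q*: (1/2)(2.8)(73 - 52) = 29.4.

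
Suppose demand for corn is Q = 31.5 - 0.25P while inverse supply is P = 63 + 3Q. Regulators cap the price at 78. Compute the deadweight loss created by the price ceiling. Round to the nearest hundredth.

Rewriting demand in inverse form: P = 126 - 4Q.
Without the control, 126 - 4Q = 63 + 3Q so Q* = 9 and P* = 90.
At P = 78, sellers supply (78 - 63)/3 = 5 while buyers want more, so the quantity traded is 5 at price 78.
The lost-trades triangle has base Q* - 5 = 4 and height equal to the gap between the curves at Q = 5, which is 106 - 78 = 28. DWL = (1/2)(4)(28) = 56.

56.00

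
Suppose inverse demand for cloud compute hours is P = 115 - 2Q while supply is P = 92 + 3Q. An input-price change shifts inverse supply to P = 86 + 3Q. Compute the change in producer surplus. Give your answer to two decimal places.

18.72

Initial equilibrium: Q_0 = 4.6, P_0 = 105.8; CS_0 = (1/2)(4.6)(9.2) = 21.16, PS_0 = (1/2)(4.6)(13.8) = 31.74.
New equilibrium: 115 - 2Q = 86 + 3Q gives Q_1 = 5.8, P_1 = 103.4; CS_1 = 33.64, PS_1 = 50.46.
Change in producer surplus = 50.46 - 31.74 = 18.72.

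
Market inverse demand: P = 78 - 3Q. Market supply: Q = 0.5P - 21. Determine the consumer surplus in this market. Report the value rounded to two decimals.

77.76

Rewriting supply in inverse form: P = 42 + 2Q.
Setting demand equal to supply, 36 = 5Q, so Q* = 7.2 and P* = 56.4.
Consumer surplus is the triangle under demand above P*: (1/2)(7.2)(78 - 56.4) = (1/2)(7.2)(21.6) = 77.76.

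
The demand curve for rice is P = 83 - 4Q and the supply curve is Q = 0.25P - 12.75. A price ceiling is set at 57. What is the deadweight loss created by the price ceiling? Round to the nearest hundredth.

Rewriting supply in inverse form: P = 51 + 4Q.
Free-market equilibrium: 83 - 4Q = 51 + 4Q gives Q* = 4, P* = 67.
At P = 57, sellers supply (57 - 51)/4 = 1.5 while buyers want more, so the quantity traded is 1.5 at price 57.
The lost-trades triangle has base Q* - 1.5 = 2.5 and height equal to the gap between the curves at Q = 1.5, which is 77 - 57 = 20. DWL = (1/2)(2.5)(20) = 25.

25.00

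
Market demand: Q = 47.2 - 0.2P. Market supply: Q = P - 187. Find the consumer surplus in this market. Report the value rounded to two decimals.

166.74

Rewriting demand in inverse form: P = 236 - 5Q.
Rewriting supply in inverse form: P = 187 + Q.
Set 236 - 5Q = 187 + Q, which gives 49 = 6Q, so Q* = 8.1667 and P* = 236 - 5(8.1667) = 195.1667.
CS is the area between the demand curve and P* from 0 to Q*: (1/2)(8.1667)(40.8333) = 166.7361.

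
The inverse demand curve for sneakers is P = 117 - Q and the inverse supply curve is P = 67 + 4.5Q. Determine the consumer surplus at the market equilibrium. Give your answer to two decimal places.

41.32

Equilibrium: 117 - Q = 67 + 4.5Q, so Q* = 9.0909 and P* = 107.9091.
CS is the area between the demand curve and P* from 0 to Q*: (1/2)(9.0909)(9.0909) = 41.3223.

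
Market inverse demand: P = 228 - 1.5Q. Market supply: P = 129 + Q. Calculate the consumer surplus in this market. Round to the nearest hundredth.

Set 228 - 1.5Q = 129 + Q, which gives 99 = 2.5Q, so Q* = 39.6 and P* = 228 - 1.5(39.6) = 168.6.
The demand choke price is 228, so CS = (1/2)(Q*)(228 - P*) = (1/2)(39.6)(59.4) = 1176.12.

1176.12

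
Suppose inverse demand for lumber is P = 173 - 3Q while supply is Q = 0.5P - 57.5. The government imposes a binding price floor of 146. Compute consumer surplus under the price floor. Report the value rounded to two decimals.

121.50

Rewriting supply in inverse form: P = 115 + 2Q.
Free-market equilibrium: 173 - 3Q = 115 + 2Q gives Q* = 11.6, P* = 138.2.
At the floor price 146, quantity demanded is (173 - 146)/3 = 9; demand is the short side, so Q = 9 trades at P = 146.
CS is the triangle under demand above 146: (1/2)(9)(173 - 146) = 121.5.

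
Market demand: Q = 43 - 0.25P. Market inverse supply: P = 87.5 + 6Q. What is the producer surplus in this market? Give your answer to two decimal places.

Rewriting demand in inverse form: P = 172 - 4Q.
Setting demand equal to supply, 84.5 = 10Q, so Q* = 8.45 and P* = 138.2.
Producer surplus is the triangle above supply below P*: (1/2)(8.45)(138.2 - 87.5) = (1/2)(8.45)(50.7) = 214.2075.

214.21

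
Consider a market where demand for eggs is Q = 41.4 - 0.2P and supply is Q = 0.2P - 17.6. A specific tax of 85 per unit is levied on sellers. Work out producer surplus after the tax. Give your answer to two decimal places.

28.90

Rewriting demand in inverse form: P = 207 - 5Q.
Rewriting supply in inverse form: P = 88 + 5Q.
Without the tax, 207 - 5Q = 88 + 5Q so Q* = 11.9 and P* = 147.5.
With the tax, sellers need 85 more per unit: 207 - 5Q = 88 + 5Q + 85, so Q_t = 3.4. Buyers pay P_b = 190; sellers receive P_s = P_b - 85 = 105.
Producer surplus is the triangle above supply below P_s: (1/2)(3.4)(105 - 88) = 28.9.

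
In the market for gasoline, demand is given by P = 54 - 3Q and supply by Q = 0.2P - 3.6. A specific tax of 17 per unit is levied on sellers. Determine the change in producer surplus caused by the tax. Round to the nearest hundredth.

-36.52

Rewriting supply in inverse form: P = 18 + 5Q.
Pre-tax equilibrium: 54 - 3Q = 18 + 5Q gives Q* = 4.5, P* = 40.5.
With the tax, sellers need 17 more per unit: 54 - 3Q = 18 + 5Q + 17, so Q_t = 2.375. Buyers pay P_b = 46.875; sellers receive P_s = P_b - 17 = 29.875.
Producers lose the trapezoid between P_s and P* out to Q_t plus the triangle from Q_t to Q*: change in PS = 14.1016 - 50.625 = -36.5234.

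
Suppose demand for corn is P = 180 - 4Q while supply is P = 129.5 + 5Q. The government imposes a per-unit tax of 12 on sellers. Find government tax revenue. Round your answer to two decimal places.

Without the tax, 180 - 4Q = 129.5 + 5Q so Q* = 5.6111 and P* = 157.5556.
A tax on sellers shifts supply up by 12: 180 - 4Q = 129.5 + 5Q + 12, so Q_t = 4.2778. Buyers pay P_b = 162.8889; sellers receive P_s = P_b - 12 = 150.8889.
Tax revenue = t x Q_t = 12 x 4.2778 = 51.3333.

51.33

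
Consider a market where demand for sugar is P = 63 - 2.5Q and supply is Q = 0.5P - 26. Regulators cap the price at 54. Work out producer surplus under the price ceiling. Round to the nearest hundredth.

1.00

Rewriting supply in inverse form: P = 52 + 2Q.
Without the control, 63 - 2.5Q = 52 + 2Q so Q* = 2.4444 and P* = 56.8889.
At the ceiling price 54, quantity supplied is (54 - 52)/2 = 1; supply is the short side, so Q = 1 trades at P = 54.
PS is the triangle above supply below 54: (1/2)(1)(54 - 52) = 1.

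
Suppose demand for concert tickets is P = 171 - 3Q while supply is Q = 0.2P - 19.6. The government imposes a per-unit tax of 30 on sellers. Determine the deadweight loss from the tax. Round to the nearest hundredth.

Rewriting supply in inverse form: P = 98 + 5Q.
Pre-tax equilibrium: 171 - 3Q = 98 + 5Q gives Q* = 9.125, P* = 143.625.
A tax on sellers shifts supply up by 30: 171 - 3Q = 98 + 5Q + 30, so Q_t = 5.375. Buyers pay P_b = 154.875; sellers receive P_s = P_b - 30 = 124.875.
Deadweight loss is the triangle between the curves from Q_t to Q*: (1/2)(9.125 - 5.375)(30) = 56.25.

56.25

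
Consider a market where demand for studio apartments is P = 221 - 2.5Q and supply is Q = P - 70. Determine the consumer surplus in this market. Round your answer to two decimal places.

Rewriting supply in inverse form: P = 70 + Q.
Equilibrium: 221 - 2.5Q = 70 + Q, so Q* = 43.1429 and P* = 113.1429.
CS is the area between the demand curve and P* from 0 to Q*: (1/2)(43.1429)(107.8571) = 2326.6327.

2326.63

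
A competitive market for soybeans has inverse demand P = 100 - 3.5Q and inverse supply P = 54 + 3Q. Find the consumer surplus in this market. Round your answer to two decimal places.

87.64

Equilibrium: 100 - 3.5Q = 54 + 3Q, so Q* = 7.0769 and P* = 75.2308.
Consumer surplus is the triangle under demand above P*: (1/2)(7.0769)(100 - 75.2308) = (1/2)(7.0769)(24.7692) = 87.645.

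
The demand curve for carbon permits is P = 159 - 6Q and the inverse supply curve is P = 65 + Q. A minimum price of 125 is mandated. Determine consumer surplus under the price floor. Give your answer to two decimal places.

96.33

Without the control, 159 - 6Q = 65 + Q so Q* = 13.4286 and P* = 78.4286.
At the floor price 125, quantity demanded is (159 - 125)/6 = 5.6667; demand is the short side, so Q = 5.6667 trades at P = 125.
CS is the triangle under demand above 125: (1/2)(5.6667)(159 - 125) = 96.3333.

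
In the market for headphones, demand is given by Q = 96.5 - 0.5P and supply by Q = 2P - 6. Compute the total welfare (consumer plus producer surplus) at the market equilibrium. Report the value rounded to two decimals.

7220.00

Rewriting demand in inverse form: P = 193 - 2Q.
Rewriting supply in inverse form: P = 3 + 0.5Q.
Equilibrium: 193 - 2Q = 3 + 0.5Q, so Q* = 76 and P* = 41.
CS = (1/2)(76)(152) = 5776 and PS = (1/2)(76)(38) = 1444, so total surplus = 7220.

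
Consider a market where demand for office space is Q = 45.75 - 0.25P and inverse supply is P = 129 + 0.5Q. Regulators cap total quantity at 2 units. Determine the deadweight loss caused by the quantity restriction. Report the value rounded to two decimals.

225.00

Rewriting demand in inverse form: P = 183 - 4Q.
Without the quota, 183 - 4Q = 129 + 0.5Q gives Q* = 12.
At Q = 2 the demand price is 183 - 4(2) = 175 and the supply price is 129 + 0.5(2) = 130.
Deadweight loss is the triangle between the curves from 2 to 12: (1/2)(175 - 130)(12 - 2) = 225.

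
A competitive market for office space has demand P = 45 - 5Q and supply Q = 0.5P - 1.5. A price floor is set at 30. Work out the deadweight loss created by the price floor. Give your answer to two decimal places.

Rewriting supply in inverse form: P = 3 + 2Q.
Without the control, 45 - 5Q = 3 + 2Q so Q* = 6 and P* = 15.
At P = 30, buyers demand (45 - 30)/5 = 3 while sellers would supply more, so the quantity traded is 3 at price 30.
At Q = 3 the demand price is 30 and the supply price is 9. Deadweight loss is the triangle between the curves from 3 to 6: (1/2)(30 - 9)(6 - 3) = 31.5.

31.50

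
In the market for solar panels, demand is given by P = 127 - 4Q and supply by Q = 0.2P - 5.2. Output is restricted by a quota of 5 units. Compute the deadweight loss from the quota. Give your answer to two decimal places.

174.22

Rewriting supply in inverse form: P = 26 + 5Q.
Without the quota, 127 - 4Q = 26 + 5Q gives Q* = 11.2222.
At Q = 5 the demand price is 127 - 4(5) = 107 and the supply price is 26 + 5(5) = 51.
Deadweight loss is the triangle between the curves from 5 to 11.2222: (1/2)(107 - 51)(11.2222 - 5) = 174.2222.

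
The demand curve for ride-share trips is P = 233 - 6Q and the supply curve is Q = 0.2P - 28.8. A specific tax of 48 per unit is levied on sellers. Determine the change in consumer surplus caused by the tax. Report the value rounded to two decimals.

Rewriting supply in inverse form: P = 144 + 5Q.
Pre-tax equilibrium: 233 - 6Q = 144 + 5Q gives Q* = 8.0909, P* = 184.4545.
A tax on sellers shifts supply up by 48: 233 - 6Q = 144 + 5Q + 48, so Q_t = 3.7273. Buyers pay P_b = 210.6364; sellers receive P_s = P_b - 48 = 162.6364.
CS falls from (1/2)(8.0909)(48.5455) = 196.3884 to (1/2)(3.7273)(22.3636) = 41.6777, a change of -154.7107.

-154.71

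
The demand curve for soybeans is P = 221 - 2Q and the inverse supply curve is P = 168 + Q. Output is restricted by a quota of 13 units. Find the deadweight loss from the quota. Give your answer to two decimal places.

32.67

Unrestricted equilibrium: Q* = (221 - 168)/(2 + 1) = 17.6667.
At Q = 13 the demand price is 221 - 2(13) = 195 and the supply price is 168 + (13) = 181.
Deadweight loss is the triangle between the curves from 13 to 17.6667: (1/2)(195 - 181)(17.6667 - 13) = 32.6667.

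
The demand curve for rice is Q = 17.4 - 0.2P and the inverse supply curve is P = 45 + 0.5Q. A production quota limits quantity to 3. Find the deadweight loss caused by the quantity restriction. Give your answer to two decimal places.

59.11

Rewriting demand in inverse form: P = 87 - 5Q.
Without the quota, 87 - 5Q = 45 + 0.5Q gives Q* = 7.6364.
At Q = 3 the demand price is 87 - 5(3) = 72 and the supply price is 45 + 0.5(3) = 46.5.
Deadweight loss is the triangle between the curves from 3 to 7.6364: (1/2)(72 - 46.5)(7.6364 - 3) = 59.1136.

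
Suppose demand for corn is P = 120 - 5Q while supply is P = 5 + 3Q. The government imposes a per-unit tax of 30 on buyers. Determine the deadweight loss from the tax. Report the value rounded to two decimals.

Without the tax, 120 - 5Q = 5 + 3Q so Q* = 14.375 and P* = 48.125.
A tax on buyers shifts demand down by 30: (120 - 30) - 5Q = 5 + 3Q, so Q_t = 10.625. Buyers pay P_b = 66.875; sellers receive P_s = P_b - 30 = 36.875.
Deadweight loss is the triangle between the curves from Q_t to Q*: (1/2)(14.375 - 10.625)(30) = 56.25.

56.25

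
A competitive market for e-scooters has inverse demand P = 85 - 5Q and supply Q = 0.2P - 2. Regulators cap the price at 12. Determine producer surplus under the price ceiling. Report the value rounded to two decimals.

0.40

Rewriting supply in inverse form: P = 10 + 5Q.
Free-market equilibrium: 85 - 5Q = 10 + 5Q gives Q* = 7.5, P* = 47.5.
At P = 12, sellers supply (12 - 10)/5 = 0.4 while buyers want more, so the quantity traded is 0.4 at price 12.
PS is the triangle above supply below 12: (1/2)(0.4)(12 - 10) = 0.4.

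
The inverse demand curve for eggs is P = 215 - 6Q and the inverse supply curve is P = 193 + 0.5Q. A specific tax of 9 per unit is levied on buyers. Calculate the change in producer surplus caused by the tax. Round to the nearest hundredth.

Pre-tax equilibrium: 215 - 6Q = 193 + 0.5Q gives Q* = 3.3846, P* = 194.6923.
With the tax, buyers' net willingness to pay falls by 9: (215 - 9) - 6Q = 193 + 0.5Q, so Q_t = 2. Buyers pay P_b = 203; sellers receive P_s = P_b - 9 = 194.
PS falls from (1/2)(3.3846)(1.6923) = 2.8639 to (1/2)(2)(1) = 1, a change of -1.8639.

-1.86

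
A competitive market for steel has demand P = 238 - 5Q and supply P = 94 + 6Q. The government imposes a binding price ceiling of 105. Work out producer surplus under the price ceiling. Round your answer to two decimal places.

10.08

Free-market equilibrium: 238 - 5Q = 94 + 6Q gives Q* = 13.0909, P* = 172.5455.
At P = 105, sellers supply (105 - 94)/6 = 1.8333 while buyers want more, so the quantity traded is 1.8333 at price 105.
PS is the triangle above supply below 105: (1/2)(1.8333)(105 - 94) = 10.0833.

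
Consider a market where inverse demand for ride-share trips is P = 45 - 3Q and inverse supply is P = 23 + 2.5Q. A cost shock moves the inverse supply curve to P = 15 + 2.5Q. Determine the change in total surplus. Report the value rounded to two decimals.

37.82

Initial equilibrium: Q_0 = 4, P_0 = 33; CS_0 = (1/2)(4)(12) = 24, PS_0 = (1/2)(4)(10) = 20.
New equilibrium: 45 - 3Q = 15 + 2.5Q gives Q_1 = 5.4545, P_1 = 28.6364; CS_1 = 44.6281, PS_1 = 37.1901.
Change in total surplus = (44.6281 + 37.1901) - (24 + 20) = 37.8182.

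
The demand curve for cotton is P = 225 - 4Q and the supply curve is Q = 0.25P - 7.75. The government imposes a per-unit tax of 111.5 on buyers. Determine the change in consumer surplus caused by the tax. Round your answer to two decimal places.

Rewriting supply in inverse form: P = 31 + 4Q.
Pre-tax equilibrium: 225 - 4Q = 31 + 4Q gives Q* = 24.25, P* = 128.
A tax on buyers shifts demand down by 111.5: (225 - 111.5) - 4Q = 31 + 4Q, so Q_t = 10.3125. Buyers pay P_b = 183.75; sellers receive P_s = P_b - 111.5 = 72.25.
Consumers lose the trapezoid between P* and P_b out to Q_t plus the triangle from Q_t to Q*: change in CS = 212.6953 - 1176.125 = -963.4297.

-963.43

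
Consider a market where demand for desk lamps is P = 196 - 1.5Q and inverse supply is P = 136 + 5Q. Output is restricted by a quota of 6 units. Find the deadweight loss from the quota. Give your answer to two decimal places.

Without the quota, 196 - 1.5Q = 136 + 5Q gives Q* = 9.2308.
At Q = 6 the demand price is 196 - 1.5(6) = 187 and the supply price is 136 + 5(6) = 166.
DWL = (1/2)(gap between curves at 6) x (Q* - 6) = (1/2)(21)(3.2308) = 33.9231.

33.92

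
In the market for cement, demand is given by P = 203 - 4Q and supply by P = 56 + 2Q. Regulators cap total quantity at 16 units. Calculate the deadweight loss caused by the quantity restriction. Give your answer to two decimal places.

216.75

Without the quota, 203 - 4Q = 56 + 2Q gives Q* = 24.5.
At Q = 16 the demand price is 203 - 4(16) = 139 and the supply price is 56 + 2(16) = 88.
DWL = (1/2)(gap between curves at 16) x (Q* - 16) = (1/2)(51)(8.5) = 216.75.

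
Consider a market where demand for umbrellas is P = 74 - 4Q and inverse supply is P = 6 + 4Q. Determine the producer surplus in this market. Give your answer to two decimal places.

144.50

Equilibrium: 74 - 4Q = 6 + 4Q, so Q* = 8.5 and P* = 40.
Producer surplus is the triangle above supply below P*: (1/2)(8.5)(40 - 6) = (1/2)(8.5)(34) = 144.5.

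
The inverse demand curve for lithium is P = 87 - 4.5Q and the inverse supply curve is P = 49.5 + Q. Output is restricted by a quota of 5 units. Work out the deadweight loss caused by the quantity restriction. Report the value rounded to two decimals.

Without the quota, 87 - 4.5Q = 49.5 + Q gives Q* = 6.8182.
At Q = 5 the demand price is 87 - 4.5(5) = 64.5 and the supply price is 49.5 + (5) = 54.5.
Deadweight loss is the triangle between the curves from 5 to 6.8182: (1/2)(64.5 - 54.5)(6.8182 - 5) = 9.0909.

9.09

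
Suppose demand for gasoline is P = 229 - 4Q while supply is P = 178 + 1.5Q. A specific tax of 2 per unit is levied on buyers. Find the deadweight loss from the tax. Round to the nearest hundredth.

0.36

Pre-tax equilibrium: 229 - 4Q = 178 + 1.5Q gives Q* = 9.2727, P* = 191.9091.
With the tax, buyers' net willingness to pay falls by 2: (229 - 2) - 4Q = 178 + 1.5Q, so Q_t = 8.9091. Buyers pay P_b = 193.3636; sellers receive P_s = P_b - 2 = 191.3636.
The welfare triangle lost has base Q* - Q_t = 0.3636 and height t = 2, so DWL = (1/2)(0.3636)(2) = 0.3636.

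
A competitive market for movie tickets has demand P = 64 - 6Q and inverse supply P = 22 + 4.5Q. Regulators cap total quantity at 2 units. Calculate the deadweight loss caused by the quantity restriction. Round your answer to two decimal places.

Unrestricted equilibrium: Q* = (64 - 22)/(6 + 4.5) = 4.
At Q = 2 the demand price is 64 - 6(2) = 52 and the supply price is 22 + 4.5(2) = 31.
Deadweight loss is the triangle between the curves from 2 to 4: (1/2)(52 - 31)(4 - 2) = 21.

21.00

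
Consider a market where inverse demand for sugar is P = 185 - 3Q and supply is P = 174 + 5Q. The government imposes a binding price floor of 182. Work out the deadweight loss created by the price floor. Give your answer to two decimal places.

0.56

Free-market equilibrium: 185 - 3Q = 174 + 5Q gives Q* = 1.375, P* = 180.875.
At the floor price 182, quantity demanded is (185 - 182)/3 = 1; demand is the short side, so Q = 1 trades at P = 182.
The lost-trades triangle has base Q* - 1 = 0.375 and height equal to the gap between the curves at Q = 1, which is 182 - 179 = 3. DWL = (1/2)(0.375)(3) = 0.5625.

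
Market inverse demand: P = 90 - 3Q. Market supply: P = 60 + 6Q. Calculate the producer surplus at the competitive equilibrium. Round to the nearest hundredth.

Set 90 - 3Q = 60 + 6Q, which gives 30 = 9Q, so Q* = 3.3333 and P* = 90 - 3(3.3333) = 80.
The supply curve's price intercept is 60, so PS = (1/2)(Q*)(P* - 60) = (1/2)(3.3333)(20) = 33.3333.

33.33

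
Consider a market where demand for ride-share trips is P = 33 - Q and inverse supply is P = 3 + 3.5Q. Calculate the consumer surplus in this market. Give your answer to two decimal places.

22.22

Equilibrium: 33 - Q = 3 + 3.5Q, so Q* = 6.6667 and P* = 26.3333.
Consumer surplus is the triangle under demand above P*: (1/2)(6.6667)(33 - 26.3333) = (1/2)(6.6667)(6.6667) = 22.2222.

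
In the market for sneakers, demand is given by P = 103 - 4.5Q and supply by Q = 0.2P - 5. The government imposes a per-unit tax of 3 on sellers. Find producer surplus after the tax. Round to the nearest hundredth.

Rewriting supply in inverse form: P = 25 + 5Q.
Without the tax, 103 - 4.5Q = 25 + 5Q so Q* = 8.2105 and P* = 66.0526.
A tax on sellers shifts supply up by 3: 103 - 4.5Q = 25 + 5Q + 3, so Q_t = 7.8947. Buyers pay P_b = 67.4737; sellers receive P_s = P_b - 3 = 64.4737.
PS = (1/2)(Q_t)(P_s - 25) = (1/2)(7.8947)(39.4737) = 155.8172.

155.82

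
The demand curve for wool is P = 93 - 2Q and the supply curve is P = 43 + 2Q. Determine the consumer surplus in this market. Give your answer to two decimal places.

156.25

Equilibrium: 93 - 2Q = 43 + 2Q, so Q* = 12.5 and P* = 68.
The demand choke price is 93, so CS = (1/2)(Q*)(93 - P*) = (1/2)(12.5)(25) = 156.25.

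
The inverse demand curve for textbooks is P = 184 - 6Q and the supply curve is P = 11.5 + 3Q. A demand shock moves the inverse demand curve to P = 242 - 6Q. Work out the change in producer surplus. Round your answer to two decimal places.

Initial equilibrium: Q_0 = 19.1667, P_0 = 69; CS_0 = (1/2)(19.1667)(115) = 1102.0833, PS_0 = (1/2)(19.1667)(57.5) = 551.0417.
New equilibrium: 242 - 6Q = 11.5 + 3Q gives Q_1 = 25.6111, P_1 = 88.3333; CS_1 = 1967.787, PS_1 = 983.8935.
Change in producer surplus = 983.8935 - 551.0417 = 432.8519.

432.85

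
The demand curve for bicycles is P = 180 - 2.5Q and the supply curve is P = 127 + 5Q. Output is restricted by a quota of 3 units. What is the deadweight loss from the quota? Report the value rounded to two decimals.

Unrestricted equilibrium: Q* = (180 - 127)/(2.5 + 5) = 7.0667.
At Q = 3 the demand price is 180 - 2.5(3) = 172.5 and the supply price is 127 + 5(3) = 142.
DWL = (1/2)(gap between curves at 3) x (Q* - 3) = (1/2)(30.5)(4.0667) = 62.0167.

62.02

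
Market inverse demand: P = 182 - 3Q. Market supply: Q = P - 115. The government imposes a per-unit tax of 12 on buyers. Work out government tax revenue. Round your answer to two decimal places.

165.00

Rewriting supply in inverse form: P = 115 + Q.
Without the tax, 182 - 3Q = 115 + Q so Q* = 16.75 and P* = 131.75.
A tax on buyers shifts demand down by 12: (182 - 12) - 3Q = 115 + Q, so Q_t = 13.75. Buyers pay P_b = 140.75; sellers receive P_s = P_b - 12 = 128.75.
Tax revenue = t x Q_t = 12 x 13.75 = 165.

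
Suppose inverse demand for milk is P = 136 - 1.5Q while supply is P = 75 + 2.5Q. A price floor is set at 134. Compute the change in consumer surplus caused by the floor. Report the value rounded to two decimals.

-173.09

Without the control, 136 - 1.5Q = 75 + 2.5Q so Q* = 15.25 and P* = 113.125.
At the floor price 134, quantity demanded is (136 - 134)/1.5 = 1.3333; demand is the short side, so Q = 1.3333 trades at P = 134.
CS goes from (1/2)(15.25)(22.875) = 174.4219 to 1.3333 (computed as (136 - 134)(1.3333) - (1/2)(1.5)(1.3333)^2), a change of -173.0885.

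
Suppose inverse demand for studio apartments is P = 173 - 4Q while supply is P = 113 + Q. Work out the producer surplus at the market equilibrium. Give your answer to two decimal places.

72.00

Equilibrium: 173 - 4Q = 113 + Q, so Q* = 12 and P* = 125.
The supply curve's price intercept is 113, so PS = (1/2)(Q*)(P* - 113) = (1/2)(12)(12) = 72.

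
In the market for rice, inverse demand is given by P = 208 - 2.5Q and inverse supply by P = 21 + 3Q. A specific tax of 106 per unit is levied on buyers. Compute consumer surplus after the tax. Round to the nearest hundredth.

Pre-tax equilibrium: 208 - 2.5Q = 21 + 3Q gives Q* = 34, P* = 123.
A tax on buyers shifts demand down by 106: (208 - 106) - 2.5Q = 21 + 3Q, so Q_t = 14.7273. Buyers pay P_b = 171.1818; sellers receive P_s = P_b - 106 = 65.1818.
CS = (1/2)(Q_t)(208 - P_b) = (1/2)(14.7273)(36.8182) = 271.1157.

271.12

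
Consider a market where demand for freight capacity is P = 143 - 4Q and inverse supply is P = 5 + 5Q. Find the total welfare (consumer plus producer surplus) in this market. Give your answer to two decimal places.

Equilibrium: 143 - 4Q = 5 + 5Q, so Q* = 15.3333 and P* = 81.6667.
Total surplus is the full triangle between the curves from 0 to Q*: (1/2)(15.3333)(143 - 5) = 1058.

1058.00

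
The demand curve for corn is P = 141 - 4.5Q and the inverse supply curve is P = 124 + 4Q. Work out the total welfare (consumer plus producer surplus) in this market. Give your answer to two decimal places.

17.00

Set 141 - 4.5Q = 124 + 4Q, which gives 17 = 8.5Q, so Q* = 2 and P* = 141 - 4.5(2) = 132.
CS = (1/2)(2)(9) = 9 and PS = (1/2)(2)(8) = 8, so total surplus = 17.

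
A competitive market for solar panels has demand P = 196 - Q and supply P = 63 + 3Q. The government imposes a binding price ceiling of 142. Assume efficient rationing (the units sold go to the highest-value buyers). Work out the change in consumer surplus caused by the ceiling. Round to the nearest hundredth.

522.50

Free-market equilibrium: 196 - Q = 63 + 3Q gives Q* = 33.25, P* = 162.75.
At the ceiling price 142, quantity supplied is (142 - 63)/3 = 26.3333; supply is the short side, so Q = 26.3333 trades at P = 142.
CS goes from (1/2)(33.25)(33.25) = 552.7812 to 1075.2778 (computed as (196 - 142)(26.3333) - (1/2)(1)(26.3333)^2), a change of 522.4965.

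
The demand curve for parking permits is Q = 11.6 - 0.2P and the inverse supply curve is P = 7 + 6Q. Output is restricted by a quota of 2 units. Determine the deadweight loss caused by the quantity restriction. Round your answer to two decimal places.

38.23

Rewriting demand in inverse form: P = 58 - 5Q.
Unrestricted equilibrium: Q* = (58 - 7)/(5 + 6) = 4.6364.
At Q = 2 the demand price is 58 - 5(2) = 48 and the supply price is 7 + 6(2) = 19.
Deadweight loss is the triangle between the curves from 2 to 4.6364: (1/2)(48 - 19)(4.6364 - 2) = 38.2273.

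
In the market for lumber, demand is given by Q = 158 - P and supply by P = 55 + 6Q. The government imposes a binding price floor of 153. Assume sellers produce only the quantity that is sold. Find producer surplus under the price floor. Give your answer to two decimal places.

415.00

Rewriting demand in inverse form: P = 158 - Q.
Free-market equilibrium: 158 - Q = 55 + 6Q gives Q* = 14.7143, P* = 143.2857.
At the floor price 153, quantity demanded is (158 - 153)/1 = 5; demand is the short side, so Q = 5 trades at P = 153.
The supply price at Q = 5 is 85. PS is the trapezoid between 153 and supply over [0, 5]: (1/2)[(153 - 55) + (153 - 85)](5) = 415.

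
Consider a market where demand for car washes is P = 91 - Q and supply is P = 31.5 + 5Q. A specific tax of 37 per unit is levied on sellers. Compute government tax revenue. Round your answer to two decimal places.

Without the tax, 91 - Q = 31.5 + 5Q so Q* = 9.9167 and P* = 81.0833.
With the tax, sellers need 37 more per unit: 91 - Q = 31.5 + 5Q + 37, so Q_t = 3.75. Buyers pay P_b = 87.25; sellers receive P_s = P_b - 37 = 50.25.
Revenue is the tax times quantity traded: 37 x 3.75 = 138.75.

138.75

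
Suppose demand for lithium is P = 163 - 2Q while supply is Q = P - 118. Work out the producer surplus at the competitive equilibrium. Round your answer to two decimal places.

Rewriting supply in inverse form: P = 118 + Q.
Setting demand equal to supply, 45 = 3Q, so Q* = 15 and P* = 133.
The supply curve's price intercept is 118, so PS = (1/2)(Q*)(P* - 118) = (1/2)(15)(15) = 112.5.

112.50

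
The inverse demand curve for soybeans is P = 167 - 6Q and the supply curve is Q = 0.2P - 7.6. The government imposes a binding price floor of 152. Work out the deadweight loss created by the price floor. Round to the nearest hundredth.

Rewriting supply in inverse form: P = 38 + 5Q.
Free-market equilibrium: 167 - 6Q = 38 + 5Q gives Q* = 11.7273, P* = 96.6364.
At P = 152, buyers demand (167 - 152)/6 = 2.5 while sellers would supply more, so the quantity traded is 2.5 at price 152.
The lost-trades triangle has base Q* - 2.5 = 9.2273 and height equal to the gap between the curves at Q = 2.5, which is 152 - 50.5 = 101.5. DWL = (1/2)(9.2273)(101.5) = 468.2841.

468.28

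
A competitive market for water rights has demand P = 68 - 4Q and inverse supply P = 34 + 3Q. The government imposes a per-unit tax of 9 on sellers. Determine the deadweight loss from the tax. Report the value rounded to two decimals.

Without the tax, 68 - 4Q = 34 + 3Q so Q* = 4.8571 and P* = 48.5714.
With the tax, sellers need 9 more per unit: 68 - 4Q = 34 + 3Q + 9, so Q_t = 3.5714. Buyers pay P_b = 53.7143; sellers receive P_s = P_b - 9 = 44.7143.
Deadweight loss is the triangle between the curves from Q_t to Q*: (1/2)(4.8571 - 3.5714)(9) = 5.7857.

5.79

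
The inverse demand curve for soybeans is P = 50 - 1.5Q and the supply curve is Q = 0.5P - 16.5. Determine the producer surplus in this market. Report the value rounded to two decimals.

23.59

Rewriting supply in inverse form: P = 33 + 2Q.
Set 50 - 1.5Q = 33 + 2Q, which gives 17 = 3.5Q, so Q* = 4.8571 and P* = 50 - 1.5(4.8571) = 42.7143.
Producer surplus is the triangle above supply below P*: (1/2)(4.8571)(42.7143 - 33) = (1/2)(4.8571)(9.7143) = 23.5918.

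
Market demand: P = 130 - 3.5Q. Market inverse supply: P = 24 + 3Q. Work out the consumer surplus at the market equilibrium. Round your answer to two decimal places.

465.40

Equilibrium: 130 - 3.5Q = 24 + 3Q, so Q* = 16.3077 and P* = 72.9231.
The demand choke price is 130, so CS = (1/2)(Q*)(130 - P*) = (1/2)(16.3077)(57.0769) = 465.3964.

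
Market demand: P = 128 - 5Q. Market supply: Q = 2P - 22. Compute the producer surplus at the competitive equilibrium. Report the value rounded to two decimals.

Rewriting supply in inverse form: P = 11 + 0.5Q.
Setting demand equal to supply, 117 = 5.5Q, so Q* = 21.2727 and P* = 21.6364.
PS is the area between P* and the supply curve from 0 to Q*: (1/2)(21.2727)(10.6364) = 113.1322.

113.13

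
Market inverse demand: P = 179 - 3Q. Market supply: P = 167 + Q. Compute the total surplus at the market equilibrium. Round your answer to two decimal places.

Set 179 - 3Q = 167 + Q, which gives 12 = 4Q, so Q* = 3 and P* = 179 - 3(3) = 170.
Total surplus is the full triangle between the curves from 0 to Q*: (1/2)(3)(179 - 167) = 18.

18.00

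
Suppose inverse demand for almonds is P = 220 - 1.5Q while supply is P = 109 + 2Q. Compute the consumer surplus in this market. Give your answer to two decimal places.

Set 220 - 1.5Q = 109 + 2Q, which gives 111 = 3.5Q, so Q* = 31.7143 and P* = 220 - 1.5(31.7143) = 172.4286.
CS is the area between the demand curve and P* from 0 to Q*: (1/2)(31.7143)(47.5714) = 754.3469.

754.35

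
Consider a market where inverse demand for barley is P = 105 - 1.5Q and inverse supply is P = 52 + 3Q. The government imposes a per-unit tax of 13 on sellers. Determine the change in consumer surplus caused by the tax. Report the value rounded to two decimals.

Pre-tax equilibrium: 105 - 1.5Q = 52 + 3Q gives Q* = 11.7778, P* = 87.3333.
A tax on sellers shifts supply up by 13: 105 - 1.5Q = 52 + 3Q + 13, so Q_t = 8.8889. Buyers pay P_b = 91.6667; sellers receive P_s = P_b - 13 = 78.6667.
CS falls from (1/2)(11.7778)(17.6667) = 104.037 to (1/2)(8.8889)(13.3333) = 59.2593, a change of -44.7778.

-44.78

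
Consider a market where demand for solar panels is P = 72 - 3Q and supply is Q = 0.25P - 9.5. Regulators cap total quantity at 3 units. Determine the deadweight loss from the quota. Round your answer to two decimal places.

Rewriting supply in inverse form: P = 38 + 4Q.
Unrestricted equilibrium: Q* = (72 - 38)/(3 + 4) = 4.8571.
At Q = 3 the demand price is 72 - 3(3) = 63 and the supply price is 38 + 4(3) = 50.
DWL = (1/2)(gap between curves at 3) x (Q* - 3) = (1/2)(13)(1.8571) = 12.0714.

12.07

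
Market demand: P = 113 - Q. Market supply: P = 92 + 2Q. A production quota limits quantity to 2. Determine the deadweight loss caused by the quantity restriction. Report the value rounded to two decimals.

37.50

Without the quota, 113 - Q = 92 + 2Q gives Q* = 7.
At Q = 2 the demand price is 113 - (2) = 111 and the supply price is 92 + 2(2) = 96.
DWL = (1/2)(gap between curves at 2) x (Q* - 2) = (1/2)(15)(5) = 37.5.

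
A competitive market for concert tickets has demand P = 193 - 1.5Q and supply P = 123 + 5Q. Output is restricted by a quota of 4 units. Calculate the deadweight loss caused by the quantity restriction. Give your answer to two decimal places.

148.92

Unrestricted equilibrium: Q* = (193 - 123)/(1.5 + 5) = 10.7692.
At Q = 4 the demand price is 193 - 1.5(4) = 187 and the supply price is 123 + 5(4) = 143.
DWL = (1/2)(gap between curves at 4) x (Q* - 4) = (1/2)(44)(6.7692) = 148.9231.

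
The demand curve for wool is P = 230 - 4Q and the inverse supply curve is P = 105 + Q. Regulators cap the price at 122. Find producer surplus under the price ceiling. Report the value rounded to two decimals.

144.50

Without the control, 230 - 4Q = 105 + Q so Q* = 25 and P* = 130.
At P = 122, sellers supply (122 - 105)/1 = 17 while buyers want more, so the quantity traded is 17 at price 122.
PS is the triangle above supply below 122: (1/2)(17)(122 - 105) = 144.5.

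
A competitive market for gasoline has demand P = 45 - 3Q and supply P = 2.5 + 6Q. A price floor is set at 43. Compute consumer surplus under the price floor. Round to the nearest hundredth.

Without the control, 45 - 3Q = 2.5 + 6Q so Q* = 4.7222 and P* = 30.8333.
At the floor price 43, quantity demanded is (45 - 43)/3 = 0.6667; demand is the short side, so Q = 0.6667 trades at P = 43.
CS is the triangle under demand above 43: (1/2)(0.6667)(45 - 43) = 0.6667.

0.67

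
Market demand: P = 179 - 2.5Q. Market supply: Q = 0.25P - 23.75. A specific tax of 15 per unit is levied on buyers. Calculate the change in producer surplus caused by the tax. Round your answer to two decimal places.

-108.64

Rewriting supply in inverse form: P = 95 + 4Q.
Pre-tax equilibrium: 179 - 2.5Q = 95 + 4Q gives Q* = 12.9231, P* = 146.6923.
A tax on buyers shifts demand down by 15: (179 - 15) - 2.5Q = 95 + 4Q, so Q_t = 10.6154. Buyers pay P_b = 152.4615; sellers receive P_s = P_b - 15 = 137.4615.
Producers lose the trapezoid between P_s and P* out to Q_t plus the triangle from Q_t to Q*: change in PS = 225.3728 - 334.0118 = -108.6391.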